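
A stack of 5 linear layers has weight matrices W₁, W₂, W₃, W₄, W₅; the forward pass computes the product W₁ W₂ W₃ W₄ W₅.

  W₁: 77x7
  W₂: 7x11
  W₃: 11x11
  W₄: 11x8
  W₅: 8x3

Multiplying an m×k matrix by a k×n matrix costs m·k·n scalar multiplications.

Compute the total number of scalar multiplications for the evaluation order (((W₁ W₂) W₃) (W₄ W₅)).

18051

(W₁ W₂): 77×7 by 7×11 → 77×11, cost 77·7·11 = 5929
((W₁ W₂) W₃): 77×11 by 11×11 → 77×11, cost 77·11·11 = 9317; cumulative 15246
(W₄ W₅): 11×8 by 8×3 → 11×3, cost 11·8·3 = 264
(((W₁ W₂) W₃) (W₄ W₅)): 77×11 by 11×3 → 77×3, cost 77·11·3 = 2541; cumulative 18051
Total: 18051 scalar multiplications.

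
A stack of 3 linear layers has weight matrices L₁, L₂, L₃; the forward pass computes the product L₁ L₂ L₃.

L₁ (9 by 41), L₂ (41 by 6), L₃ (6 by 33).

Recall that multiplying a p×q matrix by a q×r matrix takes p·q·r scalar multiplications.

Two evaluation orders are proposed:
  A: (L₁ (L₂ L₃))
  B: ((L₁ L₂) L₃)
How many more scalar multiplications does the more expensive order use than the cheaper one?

Order A = (L₁ (L₂ L₃)): (L₂ L₃): 41×6 by 6×33 → 41×33, cost 41·6·33 = 8118; (L₁ (L₂ L₃)): 9×41 by 41×33 → 9×33, cost 9·41·33 = 12177; cumulative 20295. Total 20295.
Order B = ((L₁ L₂) L₃): (L₁ L₂): 9×41 by 41×6 → 9×6, cost 9·41·6 = 2214; ((L₁ L₂) L₃): 9×6 by 6×33 → 9×33, cost 9·6·33 = 1782; cumulative 3996. Total 3996.
Difference: |20295 − 3996| = 16299.

16299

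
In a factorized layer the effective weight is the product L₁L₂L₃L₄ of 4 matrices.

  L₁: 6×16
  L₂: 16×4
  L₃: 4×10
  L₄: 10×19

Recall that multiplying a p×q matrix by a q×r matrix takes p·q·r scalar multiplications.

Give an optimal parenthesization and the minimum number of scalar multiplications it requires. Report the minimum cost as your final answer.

Adjacent pairs: L₁L₂ = 6·16·4 = 384; L₂L₃ = 16·4·10 = 640; L₃L₄ = 4·10·19 = 760.
Length 3: L₁..L₃: k=1: 0+640+6·16·10=1600; k=2: 384+0+6·4·10=624 → min 624 | L₂..L₄: k=2: 0+760+16·4·19=1976; k=3: 640+0+16·10·19=3680 → min 1976.
Length 4: L₁..L₄: k=1: 0+1976+6·16·19=3800; k=2: 384+760+6·4·19=1600; k=3: 624+0+6·10·19=1764 → min 1600.
Optimal parenthesization: ((L₁L₂)(L₃L₄)) with cost 1600.

1600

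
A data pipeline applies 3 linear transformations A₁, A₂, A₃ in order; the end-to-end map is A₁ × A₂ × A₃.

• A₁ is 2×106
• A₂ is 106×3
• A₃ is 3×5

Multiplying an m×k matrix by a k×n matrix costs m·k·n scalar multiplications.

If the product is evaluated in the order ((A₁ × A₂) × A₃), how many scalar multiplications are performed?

666

(A₁ × A₂): 2×106 by 106×3 → 2×3, cost 2·106·3 = 636
((A₁ × A₂) × A₃): 2×3 by 3×5 → 2×5, cost 2·3·5 = 30; cumulative 666
Total: 666 scalar multiplications.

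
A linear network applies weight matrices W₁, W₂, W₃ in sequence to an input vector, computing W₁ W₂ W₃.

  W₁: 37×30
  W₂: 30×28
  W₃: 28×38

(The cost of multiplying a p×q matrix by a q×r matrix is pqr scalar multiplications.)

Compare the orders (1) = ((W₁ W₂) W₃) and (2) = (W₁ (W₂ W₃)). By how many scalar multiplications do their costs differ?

Order (1) = ((W₁ W₂) W₃): (W₁ W₂): 37×30 by 30×28 → 37×28, cost 37·30·28 = 31080; ((W₁ W₂) W₃): 37×28 by 28×38 → 37×38, cost 37·28·38 = 39368; cumulative 70448. Total 70448.
Order (2) = (W₁ (W₂ W₃)): (W₂ W₃): 30×28 by 28×38 → 30×38, cost 30·28·38 = 31920; (W₁ (W₂ W₃)): 37×30 by 30×38 → 37×38, cost 37·30·38 = 42180; cumulative 74100. Total 74100.
Difference: |70448 − 74100| = 3652.

3652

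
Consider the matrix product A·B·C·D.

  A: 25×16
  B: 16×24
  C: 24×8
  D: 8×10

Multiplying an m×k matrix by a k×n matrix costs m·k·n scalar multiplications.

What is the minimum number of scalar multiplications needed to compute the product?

Adjacent pairs: AB = 25·16·24 = 9600; BC = 16·24·8 = 3072; CD = 24·8·10 = 1920.
Length 3: A..C: k=1: 0+3072+25·16·8=6272; k=2: 9600+0+25·24·8=14400 → min 6272 | B..D: k=2: 0+1920+16·24·10=5760; k=3: 3072+0+16·8·10=4352 → min 4352.
Length 4: A..D: k=1: 0+4352+25·16·10=8352; k=2: 9600+1920+25·24·10=17520; k=3: 6272+0+25·8·10=8272 → min 8272.
Optimal order: ((A·(B·C))·D) with cost 8272.

8272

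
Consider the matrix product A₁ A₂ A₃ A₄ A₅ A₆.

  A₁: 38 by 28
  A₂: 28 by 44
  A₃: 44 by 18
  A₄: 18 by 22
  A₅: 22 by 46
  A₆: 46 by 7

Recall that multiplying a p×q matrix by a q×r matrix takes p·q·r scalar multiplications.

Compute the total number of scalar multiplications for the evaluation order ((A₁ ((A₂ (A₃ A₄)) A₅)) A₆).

(A₃ A₄): 44×18 by 18×22 → 44×22, cost 44·18·22 = 17424
(A₂ (A₃ A₄)): 28×44 by 44×22 → 28×22, cost 28·44·22 = 27104; cumulative 44528
((A₂ (A₃ A₄)) A₅): 28×22 by 22×46 → 28×46, cost 28·22·46 = 28336; cumulative 72864
(A₁ ((A₂ (A₃ A₄)) A₅)): 38×28 by 28×46 → 38×46, cost 38·28·46 = 48944; cumulative 121808
((A₁ ((A₂ (A₃ A₄)) A₅)) A₆): 38×46 by 46×7 → 38×7, cost 38·46·7 = 12236; cumulative 134044
Total: 134044 scalar multiplications.

134044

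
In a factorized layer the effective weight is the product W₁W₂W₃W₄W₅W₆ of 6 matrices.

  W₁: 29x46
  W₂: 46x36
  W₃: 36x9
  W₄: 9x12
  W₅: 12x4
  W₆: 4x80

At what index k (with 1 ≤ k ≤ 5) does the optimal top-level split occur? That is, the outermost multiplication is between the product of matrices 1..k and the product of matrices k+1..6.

Adjacent pairs: W₁W₂ = 29·46·36 = 48024; W₂W₃ = 46·36·9 = 14904; W₃W₄ = 36·9·12 = 3888; W₄W₅ = 9·12·4 = 432; W₅W₆ = 12·4·80 = 3840.
Length 3: W₁..W₃: k=1: 0+14904+29·46·9=26910; k=2: 48024+0+29·36·9=57420 → min 26910 | W₂..W₄: k=2: 0+3888+46·36·12=23760; k=3: 14904+0+46·9·12=19872 → min 19872 | W₃..W₅: k=3: 0+432+36·9·4=1728; k=4: 3888+0+36·12·4=5616 → min 1728 | W₄..W₆: k=4: 0+3840+9·12·80=12480; k=5: 432+0+9·4·80=3312 → min 3312.
Length 4: W₁..W₄: k=1: 0+19872+29·46·12=35880; k=2: 48024+3888+29·36·12=64440; k=3: 26910+0+29·9·12=30042 → min 30042 | W₂..W₅: k=2: 0+1728+46·36·4=8352; k=3: 14904+432+46·9·4=16992; k=4: 19872+0+46·12·4=22080 → min 8352 | W₃..W₆: k=3: 0+3312+36·9·80=29232; k=4: 3888+3840+36·12·80=42288; k=5: 1728+0+36·4·80=13248 → min 13248.
Length 5: W₁..W₅: k=1: 0+8352+29·46·4=13688; k=2: 48024+1728+29·36·4=53928; k=3: 26910+432+29·9·4=28386; k=4: 30042+0+29·12·4=31434 → min 13688 | W₂..W₆: k=2: 0+13248+46·36·80=145728; k=3: 14904+3312+46·9·80=51336; k=4: 19872+3840+46·12·80=67872; k=5: 8352+0+46·4·80=23072 → min 23072.
Top-level splits: k=1: (W₁..W₁)·(W₂..W₆) → 0+23072+29·46·80 = 129792; k=2: (W₁..W₂)·(W₃..W₆) → 48024+13248+29·36·80 = 144792; k=3: (W₁..W₃)·(W₄..W₆) → 26910+3312+29·9·80 = 51102; k=4: (W₁..W₄)·(W₅..W₆) → 30042+3840+29·12·80 = 61722; k=5: (W₁..W₅)·(W₆..W₆) → 13688+0+29·4·80 = 22968.
Best split is after W₅, i.e. k = 5.

5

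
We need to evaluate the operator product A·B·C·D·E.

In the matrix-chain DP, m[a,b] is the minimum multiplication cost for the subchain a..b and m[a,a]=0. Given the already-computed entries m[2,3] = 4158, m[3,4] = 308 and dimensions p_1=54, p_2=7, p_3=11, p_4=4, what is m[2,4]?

1820

m[2,4] = min over k∈[2,3] of m[2,k]+m[k+1,4]+p_{1}·p_k·p_{4}.
k=2: 0 + 308 + 54·7·4 = 1820; k=3: 4158 + 0 + 54·11·4 = 6534.
Minimum: 1820 at k=2.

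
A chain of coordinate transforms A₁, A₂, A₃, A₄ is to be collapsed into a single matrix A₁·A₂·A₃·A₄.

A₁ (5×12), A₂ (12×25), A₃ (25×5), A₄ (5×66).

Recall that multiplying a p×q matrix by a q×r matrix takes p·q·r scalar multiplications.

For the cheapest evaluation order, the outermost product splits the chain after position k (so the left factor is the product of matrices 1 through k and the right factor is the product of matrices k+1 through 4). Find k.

Adjacent pairs: A₁A₂ = 5·12·25 = 1500; A₂A₃ = 12·25·5 = 1500; A₃A₄ = 25·5·66 = 8250.
Length 3: A₁..A₃: k=1: 0+1500+5·12·5=1800; k=2: 1500+0+5·25·5=2125 → min 1800 | A₂..A₄: k=2: 0+8250+12·25·66=28050; k=3: 1500+0+12·5·66=5460 → min 5460.
Top-level splits: k=1: (A₁..A₁)·(A₂..A₄) → 0+5460+5·12·66 = 9420; k=2: (A₁..A₂)·(A₃..A₄) → 1500+8250+5·25·66 = 18000; k=3: (A₁..A₃)·(A₄..A₄) → 1800+0+5·5·66 = 3450.
Best split is after A₃, i.e. k = 3.

3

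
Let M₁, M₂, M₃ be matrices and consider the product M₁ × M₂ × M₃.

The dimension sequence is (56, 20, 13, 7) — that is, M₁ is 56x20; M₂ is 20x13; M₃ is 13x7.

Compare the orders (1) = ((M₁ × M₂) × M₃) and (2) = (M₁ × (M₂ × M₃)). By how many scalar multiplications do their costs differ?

9996

Order (1) = ((M₁ × M₂) × M₃): (M₁ × M₂): 56×20 by 20×13 → 56×13, cost 56·20·13 = 14560; ((M₁ × M₂) × M₃): 56×13 by 13×7 → 56×7, cost 56·13·7 = 5096; cumulative 19656. Total 19656.
Order (2) = (M₁ × (M₂ × M₃)): (M₂ × M₃): 20×13 by 13×7 → 20×7, cost 20·13·7 = 1820; (M₁ × (M₂ × M₃)): 56×20 by 20×7 → 56×7, cost 56·20·7 = 7840; cumulative 9660. Total 9660.
Difference: |19656 − 9660| = 9996.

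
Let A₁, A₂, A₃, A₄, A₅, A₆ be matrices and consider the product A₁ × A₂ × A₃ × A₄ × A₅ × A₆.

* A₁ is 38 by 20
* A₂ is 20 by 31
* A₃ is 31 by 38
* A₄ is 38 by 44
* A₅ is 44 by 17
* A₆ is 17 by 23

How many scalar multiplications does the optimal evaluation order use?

84290

Adjacent pairs: A₁A₂ = 38·20·31 = 23560; A₂A₃ = 20·31·38 = 23560; A₃A₄ = 31·38·44 = 51832; A₄A₅ = 38·44·17 = 28424; A₅A₆ = 44·17·23 = 17204.
Length 3: A₁..A₃: k=1: 0+23560+38·20·38=52440; k=2: 23560+0+38·31·38=68324 → min 52440 | A₂..A₄: k=2: 0+51832+20·31·44=79112; k=3: 23560+0+20·38·44=57000 → min 57000 | A₃..A₅: k=3: 0+28424+31·38·17=48450; k=4: 51832+0+31·44·17=75020 → min 48450 | A₄..A₆: k=4: 0+17204+38·44·23=55660; k=5: 28424+0+38·17·23=43282 → min 43282.
Length 4: A₁..A₄: k=1: 0+57000+38·20·44=90440; k=2: 23560+51832+38·31·44=127224; k=3: 52440+0+38·38·44=115976 → min 90440 | A₂..A₅: k=2: 0+48450+20·31·17=58990; k=3: 23560+28424+20·38·17=64904; k=4: 57000+0+20·44·17=71960 → min 58990 | A₃..A₆: k=3: 0+43282+31·38·23=70376; k=4: 51832+17204+31·44·23=100408; k=5: 48450+0+31·17·23=60571 → min 60571.
Length 5: A₁..A₅: k=1: 0+58990+38·20·17=71910; k=2: 23560+48450+38·31·17=92036; k=3: 52440+28424+38·38·17=105412; k=4: 90440+0+38·44·17=118864 → min 71910 | A₂..A₆: k=2: 0+60571+20·31·23=74831; k=3: 23560+43282+20·38·23=84322; k=4: 57000+17204+20·44·23=94444; k=5: 58990+0+20·17·23=66810 → min 66810.
Length 6: A₁..A₆: k=1: 0+66810+38·20·23=84290; k=2: 23560+60571+38·31·23=111225; k=3: 52440+43282+38·38·23=128934; k=4: 90440+17204+38·44·23=146100; k=5: 71910+0+38·17·23=86768 → min 84290.
Optimal order: (A₁ × ((A₂ × (A₃ × (A₄ × A₅))) × A₆)) with cost 84290.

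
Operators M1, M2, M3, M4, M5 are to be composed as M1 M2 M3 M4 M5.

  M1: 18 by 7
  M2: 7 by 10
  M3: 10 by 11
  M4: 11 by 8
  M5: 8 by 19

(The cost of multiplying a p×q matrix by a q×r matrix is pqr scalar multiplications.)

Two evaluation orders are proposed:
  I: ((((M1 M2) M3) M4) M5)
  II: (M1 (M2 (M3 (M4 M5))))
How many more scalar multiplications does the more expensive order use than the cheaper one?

Order I = ((((M1 M2) M3) M4) M5): (M1 M2): 18×7 by 7×10 → 18×10, cost 18·7·10 = 1260; ((M1 M2) M3): 18×10 by 10×11 → 18×11, cost 18·10·11 = 1980; cumulative 3240; (((M1 M2) M3) M4): 18×11 by 11×8 → 18×8, cost 18·11·8 = 1584; cumulative 4824; ((((M1 M2) M3) M4) M5): 18×8 by 8×19 → 18×19, cost 18·8·19 = 2736; cumulative 7560. Total 7560.
Order II = (M1 (M2 (M3 (M4 M5)))): (M4 M5): 11×8 by 8×19 → 11×19, cost 11·8·19 = 1672; (M3 (M4 M5)): 10×11 by 11×19 → 10×19, cost 10·11·19 = 2090; cumulative 3762; (M2 (M3 (M4 M5))): 7×10 by 10×19 → 7×19, cost 7·10·19 = 1330; cumulative 5092; (M1 (M2 (M3 (M4 M5)))): 18×7 by 7×19 → 18×19, cost 18·7·19 = 2394; cumulative 7486. Total 7486.
Difference: |7560 − 7486| = 74.

74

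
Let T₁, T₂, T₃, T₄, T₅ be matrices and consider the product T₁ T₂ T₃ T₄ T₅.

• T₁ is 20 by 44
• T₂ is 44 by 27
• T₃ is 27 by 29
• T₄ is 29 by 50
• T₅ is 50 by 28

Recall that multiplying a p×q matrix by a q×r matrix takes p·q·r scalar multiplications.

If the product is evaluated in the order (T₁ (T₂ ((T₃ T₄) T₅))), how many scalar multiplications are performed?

(T₃ T₄): 27×29 by 29×50 → 27×50, cost 27·29·50 = 39150
((T₃ T₄) T₅): 27×50 by 50×28 → 27×28, cost 27·50·28 = 37800; cumulative 76950
(T₂ ((T₃ T₄) T₅)): 44×27 by 27×28 → 44×28, cost 44·27·28 = 33264; cumulative 110214
(T₁ (T₂ ((T₃ T₄) T₅))): 20×44 by 44×28 → 20×28, cost 20·44·28 = 24640; cumulative 134854
Total: 134854 scalar multiplications.

134854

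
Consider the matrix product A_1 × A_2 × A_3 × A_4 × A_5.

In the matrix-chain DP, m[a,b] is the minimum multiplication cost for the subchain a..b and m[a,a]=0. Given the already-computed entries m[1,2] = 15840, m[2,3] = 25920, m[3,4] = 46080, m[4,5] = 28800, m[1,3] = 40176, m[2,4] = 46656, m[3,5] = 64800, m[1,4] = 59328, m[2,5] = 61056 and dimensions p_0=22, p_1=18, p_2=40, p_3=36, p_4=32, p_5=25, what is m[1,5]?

70956

m[1,5] = min over k∈[1,4] of m[1,k]+m[k+1,5]+p_{0}·p_k·p_{5}.
k=1: 0 + 61056 + 22·18·25 = 70956; k=2: 15840 + 64800 + 22·40·25 = 102640; k=3: 40176 + 28800 + 22·36·25 = 88776; k=4: 59328 + 0 + 22·32·25 = 76928.
Minimum: 70956 at k=1.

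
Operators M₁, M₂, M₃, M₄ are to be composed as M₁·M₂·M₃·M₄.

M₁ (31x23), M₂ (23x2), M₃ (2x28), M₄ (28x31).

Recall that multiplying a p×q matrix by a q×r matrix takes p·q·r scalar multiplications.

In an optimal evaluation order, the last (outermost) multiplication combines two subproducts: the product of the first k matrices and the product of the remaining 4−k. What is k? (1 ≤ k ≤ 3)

2

Adjacent pairs: M₁M₂ = 31·23·2 = 1426; M₂M₃ = 23·2·28 = 1288; M₃M₄ = 2·28·31 = 1736.
Length 3: M₁..M₃: k=1: 0+1288+31·23·28=21252; k=2: 1426+0+31·2·28=3162 → min 3162 | M₂..M₄: k=2: 0+1736+23·2·31=3162; k=3: 1288+0+23·28·31=21252 → min 3162.
Top-level splits: k=1: (M₁..M₁)·(M₂..M₄) → 0+3162+31·23·31 = 25265; k=2: (M₁..M₂)·(M₃..M₄) → 1426+1736+31·2·31 = 5084; k=3: (M₁..M₃)·(M₄..M₄) → 3162+0+31·28·31 = 30070.
Best split is after M₂, i.e. k = 2.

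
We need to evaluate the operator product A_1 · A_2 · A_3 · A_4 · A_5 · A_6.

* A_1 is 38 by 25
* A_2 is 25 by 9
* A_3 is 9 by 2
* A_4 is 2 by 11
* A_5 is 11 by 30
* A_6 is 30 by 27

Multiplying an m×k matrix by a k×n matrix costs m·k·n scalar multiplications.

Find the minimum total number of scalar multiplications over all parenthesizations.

6682

Adjacent pairs: A_1A_2 = 38·25·9 = 8550; A_2A_3 = 25·9·2 = 450; A_3A_4 = 9·2·11 = 198; A_4A_5 = 2·11·30 = 660; A_5A_6 = 11·30·27 = 8910.
Length 3: A_1..A_3: k=1: 0+450+38·25·2=2350; k=2: 8550+0+38·9·2=9234 → min 2350 | A_2..A_4: k=2: 0+198+25·9·11=2673; k=3: 450+0+25·2·11=1000 → min 1000 | A_3..A_5: k=3: 0+660+9·2·30=1200; k=4: 198+0+9·11·30=3168 → min 1200 | A_4..A_6: k=4: 0+8910+2·11·27=9504; k=5: 660+0+2·30·27=2280 → min 2280.
Length 4: A_1..A_4: k=1: 0+1000+38·25·11=11450; k=2: 8550+198+38·9·11=12510; k=3: 2350+0+38·2·11=3186 → min 3186 | A_2..A_5: k=2: 0+1200+25·9·30=7950; k=3: 450+660+25·2·30=2610; k=4: 1000+0+25·11·30=9250 → min 2610 | A_3..A_6: k=3: 0+2280+9·2·27=2766; k=4: 198+8910+9·11·27=11781; k=5: 1200+0+9·30·27=8490 → min 2766.
Length 5: A_1..A_5: k=1: 0+2610+38·25·30=31110; k=2: 8550+1200+38·9·30=20010; k=3: 2350+660+38·2·30=5290; k=4: 3186+0+38·11·30=15726 → min 5290 | A_2..A_6: k=2: 0+2766+25·9·27=8841; k=3: 450+2280+25·2·27=4080; k=4: 1000+8910+25·11·27=17335; k=5: 2610+0+25·30·27=22860 → min 4080.
Length 6: A_1..A_6: k=1: 0+4080+38·25·27=29730; k=2: 8550+2766+38·9·27=20550; k=3: 2350+2280+38·2·27=6682; k=4: 3186+8910+38·11·27=23382; k=5: 5290+0+38·30·27=36070 → min 6682.
Optimal order: ((A_1 · (A_2 · A_3)) · ((A_4 · A_5) · A_6)) with cost 6682.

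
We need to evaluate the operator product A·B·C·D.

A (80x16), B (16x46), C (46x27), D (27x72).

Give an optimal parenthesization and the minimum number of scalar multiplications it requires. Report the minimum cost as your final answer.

Adjacent pairs: AB = 80·16·46 = 58880; BC = 16·46·27 = 19872; CD = 46·27·72 = 89424.
Length 3: A..C: k=1: 0+19872+80·16·27=54432; k=2: 58880+0+80·46·27=158240 → min 54432 | B..D: k=2: 0+89424+16·46·72=142416; k=3: 19872+0+16·27·72=50976 → min 50976.
Length 4: A..D: k=1: 0+50976+80·16·72=143136; k=2: 58880+89424+80·46·72=413264; k=3: 54432+0+80·27·72=209952 → min 143136.
Optimal parenthesization: (A·((B·C)·D)) with cost 143136.

143136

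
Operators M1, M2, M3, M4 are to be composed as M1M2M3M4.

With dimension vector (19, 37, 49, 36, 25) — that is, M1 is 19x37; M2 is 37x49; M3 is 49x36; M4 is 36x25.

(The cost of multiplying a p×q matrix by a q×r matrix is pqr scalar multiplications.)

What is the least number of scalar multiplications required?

85063

Adjacent pairs: M1M2 = 19·37·49 = 34447; M2M3 = 37·49·36 = 65268; M3M4 = 49·36·25 = 44100.
Length 3: M1..M3: k=1: 0+65268+19·37·36=90576; k=2: 34447+0+19·49·36=67963 → min 67963 | M2..M4: k=2: 0+44100+37·49·25=89425; k=3: 65268+0+37·36·25=98568 → min 89425.
Length 4: M1..M4: k=1: 0+89425+19·37·25=107000; k=2: 34447+44100+19·49·25=101822; k=3: 67963+0+19·36·25=85063 → min 85063.
Optimal order: (((M1M2)M3)M4) with cost 85063.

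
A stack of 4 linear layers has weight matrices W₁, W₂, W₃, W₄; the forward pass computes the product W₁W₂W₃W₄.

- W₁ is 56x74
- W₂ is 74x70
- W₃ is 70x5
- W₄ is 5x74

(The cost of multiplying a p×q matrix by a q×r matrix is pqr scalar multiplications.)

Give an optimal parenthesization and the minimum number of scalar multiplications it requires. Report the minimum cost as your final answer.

67340

Adjacent pairs: W₁W₂ = 56·74·70 = 290080; W₂W₃ = 74·70·5 = 25900; W₃W₄ = 70·5·74 = 25900.
Length 3: W₁..W₃: k=1: 0+25900+56·74·5=46620; k=2: 290080+0+56·70·5=309680 → min 46620 | W₂..W₄: k=2: 0+25900+74·70·74=409220; k=3: 25900+0+74·5·74=53280 → min 53280.
Length 4: W₁..W₄: k=1: 0+53280+56·74·74=359936; k=2: 290080+25900+56·70·74=606060; k=3: 46620+0+56·5·74=67340 → min 67340.
Optimal parenthesization: ((W₁(W₂W₃))W₄) with cost 67340.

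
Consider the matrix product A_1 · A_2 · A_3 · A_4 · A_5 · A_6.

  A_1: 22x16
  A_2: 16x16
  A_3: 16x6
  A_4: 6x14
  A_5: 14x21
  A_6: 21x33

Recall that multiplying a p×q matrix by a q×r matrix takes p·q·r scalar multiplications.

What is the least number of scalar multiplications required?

Adjacent pairs: A_1A_2 = 22·16·16 = 5632; A_2A_3 = 16·16·6 = 1536; A_3A_4 = 16·6·14 = 1344; A_4A_5 = 6·14·21 = 1764; A_5A_6 = 14·21·33 = 9702.
Length 3: A_1..A_3: k=1: 0+1536+22·16·6=3648; k=2: 5632+0+22·16·6=7744 → min 3648 | A_2..A_4: k=2: 0+1344+16·16·14=4928; k=3: 1536+0+16·6·14=2880 → min 2880 | A_3..A_5: k=3: 0+1764+16·6·21=3780; k=4: 1344+0+16·14·21=6048 → min 3780 | A_4..A_6: k=4: 0+9702+6·14·33=12474; k=5: 1764+0+6·21·33=5922 → min 5922.
Length 4: A_1..A_4: k=1: 0+2880+22·16·14=7808; k=2: 5632+1344+22·16·14=11904; k=3: 3648+0+22·6·14=5496 → min 5496 | A_2..A_5: k=2: 0+3780+16·16·21=9156; k=3: 1536+1764+16·6·21=5316; k=4: 2880+0+16·14·21=7584 → min 5316 | A_3..A_6: k=3: 0+5922+16·6·33=9090; k=4: 1344+9702+16·14·33=18438; k=5: 3780+0+16·21·33=14868 → min 9090.
Length 5: A_1..A_5: k=1: 0+5316+22·16·21=12708; k=2: 5632+3780+22·16·21=16804; k=3: 3648+1764+22·6·21=8184; k=4: 5496+0+22·14·21=11964 → min 8184 | A_2..A_6: k=2: 0+9090+16·16·33=17538; k=3: 1536+5922+16·6·33=10626; k=4: 2880+9702+16·14·33=19974; k=5: 5316+0+16·21·33=16404 → min 10626.
Length 6: A_1..A_6: k=1: 0+10626+22·16·33=22242; k=2: 5632+9090+22·16·33=26338; k=3: 3648+5922+22·6·33=13926; k=4: 5496+9702+22·14·33=25362; k=5: 8184+0+22·21·33=23430 → min 13926.
Optimal order: ((A_1 · (A_2 · A_3)) · ((A_4 · A_5) · A_6)) with cost 13926.

13926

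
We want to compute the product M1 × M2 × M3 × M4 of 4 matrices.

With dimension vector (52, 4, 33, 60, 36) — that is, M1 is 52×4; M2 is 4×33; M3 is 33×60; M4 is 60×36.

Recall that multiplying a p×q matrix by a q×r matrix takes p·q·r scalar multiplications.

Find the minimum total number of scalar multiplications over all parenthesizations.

Adjacent pairs: M1M2 = 52·4·33 = 6864; M2M3 = 4·33·60 = 7920; M3M4 = 33·60·36 = 71280.
Length 3: M1..M3: k=1: 0+7920+52·4·60=20400; k=2: 6864+0+52·33·60=109824 → min 20400 | M2..M4: k=2: 0+71280+4·33·36=76032; k=3: 7920+0+4·60·36=16560 → min 16560.
Length 4: M1..M4: k=1: 0+16560+52·4·36=24048; k=2: 6864+71280+52·33·36=139920; k=3: 20400+0+52·60·36=132720 → min 24048.
Optimal order: (M1 × ((M2 × M3) × M4)) with cost 24048.

24048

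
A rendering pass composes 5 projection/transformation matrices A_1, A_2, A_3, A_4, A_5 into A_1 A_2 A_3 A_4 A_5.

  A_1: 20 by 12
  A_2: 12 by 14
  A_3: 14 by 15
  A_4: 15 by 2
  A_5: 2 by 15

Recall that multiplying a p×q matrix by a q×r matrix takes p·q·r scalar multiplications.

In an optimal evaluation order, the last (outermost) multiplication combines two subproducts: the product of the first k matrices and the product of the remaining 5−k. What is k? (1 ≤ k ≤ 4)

4

Adjacent pairs: A_1A_2 = 20·12·14 = 3360; A_2A_3 = 12·14·15 = 2520; A_3A_4 = 14·15·2 = 420; A_4A_5 = 15·2·15 = 450.
Length 3: A_1..A_3: k=1: 0+2520+20·12·15=6120; k=2: 3360+0+20·14·15=7560 → min 6120 | A_2..A_4: k=2: 0+420+12·14·2=756; k=3: 2520+0+12·15·2=2880 → min 756 | A_3..A_5: k=3: 0+450+14·15·15=3600; k=4: 420+0+14·2·15=840 → min 840.
Length 4: A_1..A_4: k=1: 0+756+20·12·2=1236; k=2: 3360+420+20·14·2=4340; k=3: 6120+0+20·15·2=6720 → min 1236 | A_2..A_5: k=2: 0+840+12·14·15=3360; k=3: 2520+450+12·15·15=5670; k=4: 756+0+12·2·15=1116 → min 1116.
Top-level splits: k=1: (A_1..A_1)·(A_2..A_5) → 0+1116+20·12·15 = 4716; k=2: (A_1..A_2)·(A_3..A_5) → 3360+840+20·14·15 = 8400; k=3: (A_1..A_3)·(A_4..A_5) → 6120+450+20·15·15 = 11070; k=4: (A_1..A_4)·(A_5..A_5) → 1236+0+20·2·15 = 1836.
Best split is after A_4, i.e. k = 4.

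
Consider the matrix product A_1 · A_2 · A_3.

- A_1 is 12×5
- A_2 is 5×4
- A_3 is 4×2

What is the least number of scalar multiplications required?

Order (A_1 · (A_2 · A_3)): (A_2 · A_3): 5×4 by 4×2 → 5×2, cost 5·4·2 = 40; (A_1 · (A_2 · A_3)): 12×5 by 5×2 → 12×2, cost 12·5·2 = 120; cumulative 160. Total 160.
Order ((A_1 · A_2) · A_3): (A_1 · A_2): 12×5 by 5×4 → 12×4, cost 12·5·4 = 240; ((A_1 · A_2) · A_3): 12×4 by 4×2 → 12×2, cost 12·4·2 = 96; cumulative 336. Total 336.
Minimum: 160.

160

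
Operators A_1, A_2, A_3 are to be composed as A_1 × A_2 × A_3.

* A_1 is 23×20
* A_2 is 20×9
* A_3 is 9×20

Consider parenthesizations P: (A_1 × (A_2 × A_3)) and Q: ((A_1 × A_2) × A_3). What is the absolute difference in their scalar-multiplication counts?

4520

Order P = (A_1 × (A_2 × A_3)): (A_2 × A_3): 20×9 by 9×20 → 20×20, cost 20·9·20 = 3600; (A_1 × (A_2 × A_3)): 23×20 by 20×20 → 23×20, cost 23·20·20 = 9200; cumulative 12800. Total 12800.
Order Q = ((A_1 × A_2) × A_3): (A_1 × A_2): 23×20 by 20×9 → 23×9, cost 23·20·9 = 4140; ((A_1 × A_2) × A_3): 23×9 by 9×20 → 23×20, cost 23·9·20 = 4140; cumulative 8280. Total 8280.
Difference: |12800 − 8280| = 4520.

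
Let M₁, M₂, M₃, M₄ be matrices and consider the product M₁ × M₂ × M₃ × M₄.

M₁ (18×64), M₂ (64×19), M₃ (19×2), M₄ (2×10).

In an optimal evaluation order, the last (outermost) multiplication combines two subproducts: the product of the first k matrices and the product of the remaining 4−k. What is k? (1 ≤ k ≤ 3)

Adjacent pairs: M₁M₂ = 18·64·19 = 21888; M₂M₃ = 64·19·2 = 2432; M₃M₄ = 19·2·10 = 380.
Length 3: M₁..M₃: k=1: 0+2432+18·64·2=4736; k=2: 21888+0+18·19·2=22572 → min 4736 | M₂..M₄: k=2: 0+380+64·19·10=12540; k=3: 2432+0+64·2·10=3712 → min 3712.
Top-level splits: k=1: (M₁..M₁)·(M₂..M₄) → 0+3712+18·64·10 = 15232; k=2: (M₁..M₂)·(M₃..M₄) → 21888+380+18·19·10 = 25688; k=3: (M₁..M₃)·(M₄..M₄) → 4736+0+18·2·10 = 5096.
Best split is after M₃, i.e. k = 3.

3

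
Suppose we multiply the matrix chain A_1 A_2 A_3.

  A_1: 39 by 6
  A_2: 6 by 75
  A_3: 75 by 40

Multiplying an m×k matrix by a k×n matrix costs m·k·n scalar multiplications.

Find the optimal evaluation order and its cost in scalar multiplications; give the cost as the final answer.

27360

(A_1 (A_2 A_3)): cost 27360.
((A_1 A_2) A_3): cost 134550.
Optimal: (A_1 (A_2 A_3)) with cost 27360.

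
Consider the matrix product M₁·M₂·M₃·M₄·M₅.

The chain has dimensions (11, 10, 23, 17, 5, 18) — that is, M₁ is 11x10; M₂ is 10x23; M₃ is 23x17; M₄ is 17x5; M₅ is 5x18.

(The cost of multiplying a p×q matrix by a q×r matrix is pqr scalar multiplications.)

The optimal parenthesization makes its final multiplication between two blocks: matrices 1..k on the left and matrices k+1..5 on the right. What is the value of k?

Adjacent pairs: M₁M₂ = 11·10·23 = 2530; M₂M₃ = 10·23·17 = 3910; M₃M₄ = 23·17·5 = 1955; M₄M₅ = 17·5·18 = 1530.
Length 3: M₁..M₃: k=1: 0+3910+11·10·17=5780; k=2: 2530+0+11·23·17=6831 → min 5780 | M₂..M₄: k=2: 0+1955+10·23·5=3105; k=3: 3910+0+10·17·5=4760 → min 3105 | M₃..M₅: k=3: 0+1530+23·17·18=8568; k=4: 1955+0+23·5·18=4025 → min 4025.
Length 4: M₁..M₄: k=1: 0+3105+11·10·5=3655; k=2: 2530+1955+11·23·5=5750; k=3: 5780+0+11·17·5=6715 → min 3655 | M₂..M₅: k=2: 0+4025+10·23·18=8165; k=3: 3910+1530+10·17·18=8500; k=4: 3105+0+10·5·18=4005 → min 4005.
Top-level splits: k=1: (M₁..M₁)·(M₂..M₅) → 0+4005+11·10·18 = 5985; k=2: (M₁..M₂)·(M₃..M₅) → 2530+4025+11·23·18 = 11109; k=3: (M₁..M₃)·(M₄..M₅) → 5780+1530+11·17·18 = 10676; k=4: (M₁..M₄)·(M₅..M₅) → 3655+0+11·5·18 = 4645.
Best split is after M₄, i.e. k = 4.

4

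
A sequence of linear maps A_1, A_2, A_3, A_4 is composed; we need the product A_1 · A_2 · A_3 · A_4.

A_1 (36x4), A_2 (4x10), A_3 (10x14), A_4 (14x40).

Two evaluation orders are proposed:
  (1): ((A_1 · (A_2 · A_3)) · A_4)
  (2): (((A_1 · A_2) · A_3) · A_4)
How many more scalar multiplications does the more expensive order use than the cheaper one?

Order (1) = ((A_1 · (A_2 · A_3)) · A_4): (A_2 · A_3): 4×10 by 10×14 → 4×14, cost 4·10·14 = 560; (A_1 · (A_2 · A_3)): 36×4 by 4×14 → 36×14, cost 36·4·14 = 2016; cumulative 2576; ((A_1 · (A_2 · A_3)) · A_4): 36×14 by 14×40 → 36×40, cost 36·14·40 = 20160; cumulative 22736. Total 22736.
Order (2) = (((A_1 · A_2) · A_3) · A_4): (A_1 · A_2): 36×4 by 4×10 → 36×10, cost 36·4·10 = 1440; ((A_1 · A_2) · A_3): 36×10 by 10×14 → 36×14, cost 36·10·14 = 5040; cumulative 6480; (((A_1 · A_2) · A_3) · A_4): 36×14 by 14×40 → 36×40, cost 36·14·40 = 20160; cumulative 26640. Total 26640.
Difference: |22736 − 26640| = 3904.

3904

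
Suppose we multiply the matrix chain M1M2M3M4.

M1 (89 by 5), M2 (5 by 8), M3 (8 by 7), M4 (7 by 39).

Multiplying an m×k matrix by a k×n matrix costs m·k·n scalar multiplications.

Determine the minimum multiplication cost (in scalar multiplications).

19000

Adjacent pairs: M1M2 = 89·5·8 = 3560; M2M3 = 5·8·7 = 280; M3M4 = 8·7·39 = 2184.
Length 3: M1..M3: k=1: 0+280+89·5·7=3395; k=2: 3560+0+89·8·7=8544 → min 3395 | M2..M4: k=2: 0+2184+5·8·39=3744; k=3: 280+0+5·7·39=1645 → min 1645.
Length 4: M1..M4: k=1: 0+1645+89·5·39=19000; k=2: 3560+2184+89·8·39=33512; k=3: 3395+0+89·7·39=27692 → min 19000.
Optimal order: (M1((M2M3)M4)) with cost 19000.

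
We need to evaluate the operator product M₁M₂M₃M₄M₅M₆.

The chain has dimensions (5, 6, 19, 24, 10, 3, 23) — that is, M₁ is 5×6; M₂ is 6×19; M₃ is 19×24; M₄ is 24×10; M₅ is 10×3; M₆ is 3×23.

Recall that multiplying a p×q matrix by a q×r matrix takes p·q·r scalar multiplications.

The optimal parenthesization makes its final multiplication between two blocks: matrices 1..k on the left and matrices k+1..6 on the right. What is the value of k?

Adjacent pairs: M₁M₂ = 5·6·19 = 570; M₂M₃ = 6·19·24 = 2736; M₃M₄ = 19·24·10 = 4560; M₄M₅ = 24·10·3 = 720; M₅M₆ = 10·3·23 = 690.
Length 3: M₁..M₃: k=1: 0+2736+5·6·24=3456; k=2: 570+0+5·19·24=2850 → min 2850 | M₂..M₄: k=2: 0+4560+6·19·10=5700; k=3: 2736+0+6·24·10=4176 → min 4176 | M₃..M₅: k=3: 0+720+19·24·3=2088; k=4: 4560+0+19·10·3=5130 → min 2088 | M₄..M₆: k=4: 0+690+24·10·23=6210; k=5: 720+0+24·3·23=2376 → min 2376.
Length 4: M₁..M₄: k=1: 0+4176+5·6·10=4476; k=2: 570+4560+5·19·10=6080; k=3: 2850+0+5·24·10=4050 → min 4050 | M₂..M₅: k=2: 0+2088+6·19·3=2430; k=3: 2736+720+6·24·3=3888; k=4: 4176+0+6·10·3=4356 → min 2430 | M₃..M₆: k=3: 0+2376+19·24·23=12864; k=4: 4560+690+19·10·23=9620; k=5: 2088+0+19·3·23=3399 → min 3399.
Length 5: M₁..M₅: k=1: 0+2430+5·6·3=2520; k=2: 570+2088+5·19·3=2943; k=3: 2850+720+5·24·3=3930; k=4: 4050+0+5·10·3=4200 → min 2520 | M₂..M₆: k=2: 0+3399+6·19·23=6021; k=3: 2736+2376+6·24·23=8424; k=4: 4176+690+6·10·23=6246; k=5: 2430+0+6·3·23=2844 → min 2844.
Top-level splits: k=1: (M₁..M₁)·(M₂..M₆) → 0+2844+5·6·23 = 3534; k=2: (M₁..M₂)·(M₃..M₆) → 570+3399+5·19·23 = 6154; k=3: (M₁..M₃)·(M₄..M₆) → 2850+2376+5·24·23 = 7986; k=4: (M₁..M₄)·(M₅..M₆) → 4050+690+5·10·23 = 5890; k=5: (M₁..M₅)·(M₆..M₆) → 2520+0+5·3·23 = 2865.
Best split is after M₅, i.e. k = 5.

5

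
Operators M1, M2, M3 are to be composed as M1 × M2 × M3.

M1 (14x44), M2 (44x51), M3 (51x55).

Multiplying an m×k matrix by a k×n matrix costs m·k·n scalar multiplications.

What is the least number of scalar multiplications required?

70686

Order (M1 × (M2 × M3)): (M2 × M3): 44×51 by 51×55 → 44×55, cost 44·51·55 = 123420; (M1 × (M2 × M3)): 14×44 by 44×55 → 14×55, cost 14·44·55 = 33880; cumulative 157300. Total 157300.
Order ((M1 × M2) × M3): (M1 × M2): 14×44 by 44×51 → 14×51, cost 14·44·51 = 31416; ((M1 × M2) × M3): 14×51 by 51×55 → 14×55, cost 14·51·55 = 39270; cumulative 70686. Total 70686.
Minimum: 70686.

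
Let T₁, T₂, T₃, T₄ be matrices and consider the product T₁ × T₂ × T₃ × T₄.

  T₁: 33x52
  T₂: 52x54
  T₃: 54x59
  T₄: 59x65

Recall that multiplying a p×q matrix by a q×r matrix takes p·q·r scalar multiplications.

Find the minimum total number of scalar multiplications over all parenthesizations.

Adjacent pairs: T₁T₂ = 33·52·54 = 92664; T₂T₃ = 52·54·59 = 165672; T₃T₄ = 54·59·65 = 207090.
Length 3: T₁..T₃: k=1: 0+165672+33·52·59=266916; k=2: 92664+0+33·54·59=197802 → min 197802 | T₂..T₄: k=2: 0+207090+52·54·65=389610; k=3: 165672+0+52·59·65=365092 → min 365092.
Length 4: T₁..T₄: k=1: 0+365092+33·52·65=476632; k=2: 92664+207090+33·54·65=415584; k=3: 197802+0+33·59·65=324357 → min 324357.
Optimal order: (((T₁ × T₂) × T₃) × T₄) with cost 324357.

324357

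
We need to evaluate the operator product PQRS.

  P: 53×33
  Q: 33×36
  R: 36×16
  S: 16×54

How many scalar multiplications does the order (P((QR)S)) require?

141966

(QR): 33×36 by 36×16 → 33×16, cost 33·36·16 = 19008
((QR)S): 33×16 by 16×54 → 33×54, cost 33·16·54 = 28512; cumulative 47520
(P((QR)S)): 53×33 by 33×54 → 53×54, cost 53·33·54 = 94446; cumulative 141966
Total: 141966 scalar multiplications.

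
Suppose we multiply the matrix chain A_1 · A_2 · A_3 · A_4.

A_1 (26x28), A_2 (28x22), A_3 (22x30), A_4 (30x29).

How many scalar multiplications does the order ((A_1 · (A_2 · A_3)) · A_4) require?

62940

(A_2 · A_3): 28×22 by 22×30 → 28×30, cost 28·22·30 = 18480
(A_1 · (A_2 · A_3)): 26×28 by 28×30 → 26×30, cost 26·28·30 = 21840; cumulative 40320
((A_1 · (A_2 · A_3)) · A_4): 26×30 by 30×29 → 26×29, cost 26·30·29 = 22620; cumulative 62940
Total: 62940 scalar multiplications.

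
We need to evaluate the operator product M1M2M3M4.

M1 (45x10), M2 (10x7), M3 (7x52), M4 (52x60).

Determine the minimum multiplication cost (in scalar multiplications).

Adjacent pairs: M1M2 = 45·10·7 = 3150; M2M3 = 10·7·52 = 3640; M3M4 = 7·52·60 = 21840.
Length 3: M1..M3: k=1: 0+3640+45·10·52=27040; k=2: 3150+0+45·7·52=19530 → min 19530 | M2..M4: k=2: 0+21840+10·7·60=26040; k=3: 3640+0+10·52·60=34840 → min 26040.
Length 4: M1..M4: k=1: 0+26040+45·10·60=53040; k=2: 3150+21840+45·7·60=43890; k=3: 19530+0+45·52·60=159930 → min 43890.
Optimal order: ((M1M2)(M3M4)) with cost 43890.

43890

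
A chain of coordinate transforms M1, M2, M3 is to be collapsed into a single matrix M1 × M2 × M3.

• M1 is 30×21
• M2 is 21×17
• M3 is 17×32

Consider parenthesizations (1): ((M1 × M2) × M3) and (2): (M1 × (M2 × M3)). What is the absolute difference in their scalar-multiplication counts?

4554

Order (1) = ((M1 × M2) × M3): (M1 × M2): 30×21 by 21×17 → 30×17, cost 30·21·17 = 10710; ((M1 × M2) × M3): 30×17 by 17×32 → 30×32, cost 30·17·32 = 16320; cumulative 27030. Total 27030.
Order (2) = (M1 × (M2 × M3)): (M2 × M3): 21×17 by 17×32 → 21×32, cost 21·17·32 = 11424; (M1 × (M2 × M3)): 30×21 by 21×32 → 30×32, cost 30·21·32 = 20160; cumulative 31584. Total 31584.
Difference: |27030 − 31584| = 4554.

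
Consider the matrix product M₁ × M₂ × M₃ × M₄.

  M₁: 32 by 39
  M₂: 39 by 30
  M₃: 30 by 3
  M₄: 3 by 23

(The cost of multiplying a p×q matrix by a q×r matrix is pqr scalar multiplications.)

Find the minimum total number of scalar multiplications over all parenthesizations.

9462

Adjacent pairs: M₁M₂ = 32·39·30 = 37440; M₂M₃ = 39·30·3 = 3510; M₃M₄ = 30·3·23 = 2070.
Length 3: M₁..M₃: k=1: 0+3510+32·39·3=7254; k=2: 37440+0+32·30·3=40320 → min 7254 | M₂..M₄: k=2: 0+2070+39·30·23=28980; k=3: 3510+0+39·3·23=6201 → min 6201.
Length 4: M₁..M₄: k=1: 0+6201+32·39·23=34905; k=2: 37440+2070+32·30·23=61590; k=3: 7254+0+32·3·23=9462 → min 9462.
Optimal order: ((M₁ × (M₂ × M₃)) × M₄) with cost 9462.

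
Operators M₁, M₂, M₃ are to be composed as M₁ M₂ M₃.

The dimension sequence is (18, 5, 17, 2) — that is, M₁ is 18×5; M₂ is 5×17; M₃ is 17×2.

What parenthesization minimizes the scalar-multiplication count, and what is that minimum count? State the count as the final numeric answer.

350

(M₁ (M₂ M₃)): cost 350.
((M₁ M₂) M₃): cost 2142.
Optimal: (M₁ (M₂ M₃)) with cost 350.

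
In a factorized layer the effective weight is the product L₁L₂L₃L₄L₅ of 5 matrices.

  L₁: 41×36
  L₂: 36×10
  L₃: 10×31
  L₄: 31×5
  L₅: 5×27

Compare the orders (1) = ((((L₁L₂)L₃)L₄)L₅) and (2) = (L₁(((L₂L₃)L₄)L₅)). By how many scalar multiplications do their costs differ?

Order (1) = ((((L₁L₂)L₃)L₄)L₅): (L₁L₂): 41×36 by 36×10 → 41×10, cost 41·36·10 = 14760; ((L₁L₂)L₃): 41×10 by 10×31 → 41×31, cost 41·10·31 = 12710; cumulative 27470; (((L₁L₂)L₃)L₄): 41×31 by 31×5 → 41×5, cost 41·31·5 = 6355; cumulative 33825; ((((L₁L₂)L₃)L₄)L₅): 41×5 by 5×27 → 41×27, cost 41·5·27 = 5535; cumulative 39360. Total 39360.
Order (2) = (L₁(((L₂L₃)L₄)L₅)): (L₂L₃): 36×10 by 10×31 → 36×31, cost 36·10·31 = 11160; ((L₂L₃)L₄): 36×31 by 31×5 → 36×5, cost 36·31·5 = 5580; cumulative 16740; (((L₂L₃)L₄)L₅): 36×5 by 5×27 → 36×27, cost 36·5·27 = 4860; cumulative 21600; (L₁(((L₂L₃)L₄)L₅)): 41×36 by 36×27 → 41×27, cost 41·36·27 = 39852; cumulative 61452. Total 61452.
Difference: |39360 − 61452| = 22092.

22092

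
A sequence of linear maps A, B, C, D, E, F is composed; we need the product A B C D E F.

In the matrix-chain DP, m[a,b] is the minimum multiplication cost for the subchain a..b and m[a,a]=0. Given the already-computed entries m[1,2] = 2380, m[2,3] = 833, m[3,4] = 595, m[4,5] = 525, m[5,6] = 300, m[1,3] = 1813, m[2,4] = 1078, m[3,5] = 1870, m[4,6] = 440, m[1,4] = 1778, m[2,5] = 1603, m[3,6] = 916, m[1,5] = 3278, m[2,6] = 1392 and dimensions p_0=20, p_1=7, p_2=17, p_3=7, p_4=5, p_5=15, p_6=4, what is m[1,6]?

1952

m[1,6] = min over k∈[1,5] of m[1,k]+m[k+1,6]+p_{0}·p_k·p_{6}.
k=1: 0 + 1392 + 20·7·4 = 1952; k=2: 2380 + 916 + 20·17·4 = 4656; k=3: 1813 + 440 + 20·7·4 = 2813; k=4: 1778 + 300 + 20·5·4 = 2478; k=5: 3278 + 0 + 20·15·4 = 4478.
Minimum: 1952 at k=1.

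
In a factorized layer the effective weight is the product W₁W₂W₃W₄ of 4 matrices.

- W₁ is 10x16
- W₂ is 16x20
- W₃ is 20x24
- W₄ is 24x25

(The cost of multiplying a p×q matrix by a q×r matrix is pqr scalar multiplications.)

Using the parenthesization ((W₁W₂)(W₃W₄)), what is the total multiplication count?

(W₁W₂): 10×16 by 16×20 → 10×20, cost 10·16·20 = 3200
(W₃W₄): 20×24 by 24×25 → 20×25, cost 20·24·25 = 12000
((W₁W₂)(W₃W₄)): 10×20 by 20×25 → 10×25, cost 10·20·25 = 5000; cumulative 20200
Total: 20200 scalar multiplications.

20200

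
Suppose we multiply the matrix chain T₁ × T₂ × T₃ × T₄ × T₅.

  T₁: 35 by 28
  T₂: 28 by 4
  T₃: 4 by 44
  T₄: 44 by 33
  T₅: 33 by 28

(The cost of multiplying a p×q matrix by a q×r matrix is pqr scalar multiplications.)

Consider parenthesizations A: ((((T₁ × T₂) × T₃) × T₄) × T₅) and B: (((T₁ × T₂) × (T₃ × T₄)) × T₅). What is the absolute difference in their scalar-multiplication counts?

Order A = ((((T₁ × T₂) × T₃) × T₄) × T₅): (T₁ × T₂): 35×28 by 28×4 → 35×4, cost 35·28·4 = 3920; ((T₁ × T₂) × T₃): 35×4 by 4×44 → 35×44, cost 35·4·44 = 6160; cumulative 10080; (((T₁ × T₂) × T₃) × T₄): 35×44 by 44×33 → 35×33, cost 35·44·33 = 50820; cumulative 60900; ((((T₁ × T₂) × T₃) × T₄) × T₅): 35×33 by 33×28 → 35×28, cost 35·33·28 = 32340; cumulative 93240. Total 93240.
Order B = (((T₁ × T₂) × (T₃ × T₄)) × T₅): (T₁ × T₂): 35×28 by 28×4 → 35×4, cost 35·28·4 = 3920; (T₃ × T₄): 4×44 by 44×33 → 4×33, cost 4·44·33 = 5808; ((T₁ × T₂) × (T₃ × T₄)): 35×4 by 4×33 → 35×33, cost 35·4·33 = 4620; cumulative 14348; (((T₁ × T₂) × (T₃ × T₄)) × T₅): 35×33 by 33×28 → 35×28, cost 35·33·28 = 32340; cumulative 46688. Total 46688.
Difference: |93240 − 46688| = 46552.

46552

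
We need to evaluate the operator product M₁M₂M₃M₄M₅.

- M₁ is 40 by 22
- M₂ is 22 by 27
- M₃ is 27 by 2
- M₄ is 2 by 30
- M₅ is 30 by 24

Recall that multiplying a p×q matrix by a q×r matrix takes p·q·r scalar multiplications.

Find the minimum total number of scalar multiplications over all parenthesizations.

Adjacent pairs: M₁M₂ = 40·22·27 = 23760; M₂M₃ = 22·27·2 = 1188; M₃M₄ = 27·2·30 = 1620; M₄M₅ = 2·30·24 = 1440.
Length 3: M₁..M₃: k=1: 0+1188+40·22·2=2948; k=2: 23760+0+40·27·2=25920 → min 2948 | M₂..M₄: k=2: 0+1620+22·27·30=19440; k=3: 1188+0+22·2·30=2508 → min 2508 | M₃..M₅: k=3: 0+1440+27·2·24=2736; k=4: 1620+0+27·30·24=21060 → min 2736.
Length 4: M₁..M₄: k=1: 0+2508+40·22·30=28908; k=2: 23760+1620+40·27·30=57780; k=3: 2948+0+40·2·30=5348 → min 5348 | M₂..M₅: k=2: 0+2736+22·27·24=16992; k=3: 1188+1440+22·2·24=3684; k=4: 2508+0+22·30·24=18348 → min 3684.
Length 5: M₁..M₅: k=1: 0+3684+40·22·24=24804; k=2: 23760+2736+40·27·24=52416; k=3: 2948+1440+40·2·24=6308; k=4: 5348+0+40·30·24=34148 → min 6308.
Optimal order: ((M₁(M₂M₃))(M₄M₅)) with cost 6308.

6308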